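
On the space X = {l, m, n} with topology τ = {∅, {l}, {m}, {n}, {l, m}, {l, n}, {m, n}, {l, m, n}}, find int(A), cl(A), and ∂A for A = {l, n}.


int(A) = {l, n}, cl(A) = {l, n}, ∂A = ∅.

Closed sets in (X, τ) are complements of opens:
  closed(X, τ) = {∅, {l}, {m}, {n}, {l, m}, {l, n}, {m, n}, {l, m, n}}.
int(A) = ⋃ {U ∈ τ : U ⊆ A}. Opens contained in A: ∅, {l}, {n}, {l, n}.
Taking the union of these: int(A) = {l, n}.
cl(A) = ⋂ {C closed : A ⊆ C}. Closed sets containing A: {l, n}, {l, m, n}.
Intersecting these: cl(A) = {l, n}.
∂A = cl(A) ∖ int(A) = {l, n} ∖ {l, n} = ∅.


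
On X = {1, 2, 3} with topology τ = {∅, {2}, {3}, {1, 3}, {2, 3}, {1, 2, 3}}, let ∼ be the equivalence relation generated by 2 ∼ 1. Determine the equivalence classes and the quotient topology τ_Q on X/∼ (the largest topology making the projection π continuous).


X/∼ = {[1=2], [3]}; |τ_Q| = 3.

Equivalence classes: [1=2], [3].
Quotient map π: X → X/∼ sends 1 ↦ [1=2], 2 ↦ [1=2], 3 ↦ [3].
For each subset V ⊆ X/∼, compute π^{-1}(V) ⊆ X and check whether π^{-1}(V) ∈ τ. V is open in τ_Q iff π^{-1}(V) ∈ τ.
  V = {}: π^{-1}(V) = ∅ ∈ τ ✓.
  V = {[1=2]}: π^{-1}(V) = {1, 2} ∉ τ ✗.
  V = {[3]}: π^{-1}(V) = {3} ∈ τ ✓.
  V = {[1=2], [3]}: π^{-1}(V) = {1, 2, 3} ∈ τ ✓.
Open sets in the quotient: τ_Q = {{}, {[3]}, {[1=2], [3]}} (3 elements).


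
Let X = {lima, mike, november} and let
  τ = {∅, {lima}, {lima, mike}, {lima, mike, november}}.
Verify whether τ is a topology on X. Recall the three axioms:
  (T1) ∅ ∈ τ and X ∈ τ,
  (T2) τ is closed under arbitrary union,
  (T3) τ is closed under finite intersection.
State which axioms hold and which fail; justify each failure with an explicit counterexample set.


τ IS a topology on X.

Axiom (T1): ∅ ∈ τ? Yes; X ∈ τ? Yes.
Axiom (T2/T3): check pairwise unions and intersections of members of τ.
All pairwise intersections and unions checked — each lies in τ. Therefore τ satisfies (T1), (T2), (T3): it IS a topology on X.


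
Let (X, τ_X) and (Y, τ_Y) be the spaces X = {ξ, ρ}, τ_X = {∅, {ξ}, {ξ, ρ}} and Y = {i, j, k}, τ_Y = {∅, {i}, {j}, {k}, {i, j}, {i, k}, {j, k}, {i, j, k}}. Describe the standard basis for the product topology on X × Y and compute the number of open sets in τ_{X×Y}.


Basis B = {∅ × ∅, {ξ} × {i}, {ξ} × {j}, {ξ} × {k}, {ξ} × {i, j}, {ξ} × {i, k}, {ξ, ρ} × {i}, {ξ} × {j, k}, {ξ, ρ} × {j}, {ξ, ρ} × {k}, {ξ} × {i, j, k}, {ξ, ρ} × {i, j}, {ξ, ρ} × {i, k}, {ξ, ρ} × {j, k}, {ξ, ρ} × {i, j, k}}; |τ_{X×Y}| = 27.

Enumerate products U × V with U ∈ τ_X, V ∈ τ_Y (deduplicated):
  ∅ × ∅ = {} (∅)
  {ξ} × {i} = {(ξ,i)}
  {ξ} × {j} = {(ξ,j)}
  {ξ} × {k} = {(ξ,k)}
  {ξ} × {i, j} = {(ξ,i), (ξ,j)}
  {ξ} × {i, k} = {(ξ,i), (ξ,k)}
  {ξ, ρ} × {i} = {(ξ,i), (ρ,i)}
  {ξ} × {j, k} = {(ξ,j), (ξ,k)}
  {ξ, ρ} × {j} = {(ξ,j), (ρ,j)}
  {ξ, ρ} × {k} = {(ξ,k), (ρ,k)}
  {ξ} × {i, j, k} = {(ξ,i), (ξ,j), (ξ,k)}
  {ξ, ρ} × {i, j} = {(ξ,i), (ξ,j), (ρ,i), (ρ,j)}
  {ξ, ρ} × {i, k} = {(ξ,i), (ξ,k), (ρ,i), (ρ,k)}
  {ξ, ρ} × {j, k} = {(ξ,j), (ξ,k), (ρ,j), (ρ,k)}
  {ξ, ρ} × {i, j, k} = {(ξ,i), (ξ,j), (ξ,k), (ρ,i), (ρ,j), (ρ,k)}
These 15 distinct sets form the basis B.
Close under arbitrary unions to get τ_{X×Y}; counting gives |τ_{X×Y}| = 27.


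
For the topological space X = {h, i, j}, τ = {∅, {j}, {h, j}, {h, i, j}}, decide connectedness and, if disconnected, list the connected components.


(X, τ) is connected.

Find clopen sets (U ∈ τ with X ∖ U ∈ τ):
  U = ∅, X ∖ U = {h, i, j} — both open, so U is clopen.
  U = {h, i, j}, X ∖ U = ∅ — both open, so U is clopen.
Only trivial clopens (∅ and X) exist, so (X, τ) is connected.
Compute connected components by grouping points that agree on all clopens:
  component: {h, i, j}


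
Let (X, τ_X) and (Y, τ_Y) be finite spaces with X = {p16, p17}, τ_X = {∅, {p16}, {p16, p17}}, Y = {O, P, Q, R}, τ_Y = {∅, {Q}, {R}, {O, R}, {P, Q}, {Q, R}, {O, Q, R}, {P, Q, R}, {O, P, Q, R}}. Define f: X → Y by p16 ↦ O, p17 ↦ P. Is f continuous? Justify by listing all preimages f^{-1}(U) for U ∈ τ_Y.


f is NOT continuous.

Compute f^{-1}(U) for each U ∈ τ_Y:
  U = ∅: f^{-1}(U) = ∅ ∈ τ_X ✓.
  U = {Q}: f^{-1}(U) = ∅ ∈ τ_X ✓.
  U = {R}: f^{-1}(U) = ∅ ∈ τ_X ✓.
  U = {O, R}: f^{-1}(U) = {p16} ∈ τ_X ✓.
  U = {P, Q}: f^{-1}(U) = {p17} ∉ τ_X ✗.
  U = {Q, R}: f^{-1}(U) = ∅ ∈ τ_X ✓.
  U = {O, Q, R}: f^{-1}(U) = {p16} ∈ τ_X ✓.
  U = {P, Q, R}: f^{-1}(U) = {p17} ∉ τ_X ✗.
  U = {O, P, Q, R}: f^{-1}(U) = {p16, p17} ∈ τ_X ✓.
Found U = {P, Q} with f^{-1}(U) = {p17} not in τ_X. Therefore f is NOT continuous.


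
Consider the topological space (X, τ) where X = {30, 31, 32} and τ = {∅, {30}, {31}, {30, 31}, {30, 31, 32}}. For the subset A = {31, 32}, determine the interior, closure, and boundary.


int(A) = {31}, cl(A) = {31, 32}, ∂A = {32}.

Closed sets in (X, τ) are complements of opens:
  closed(X, τ) = {∅, {32}, {30, 32}, {31, 32}, {30, 31, 32}}.
int(A) = ⋃ {U ∈ τ : U ⊆ A}. Opens contained in A: ∅, {31}.
Taking the union of these: int(A) = {31}.
cl(A) = ⋂ {C closed : A ⊆ C}. Closed sets containing A: {31, 32}, {30, 31, 32}.
Intersecting these: cl(A) = {31, 32}.
∂A = cl(A) ∖ int(A) = {31, 32} ∖ {31} = {32}.


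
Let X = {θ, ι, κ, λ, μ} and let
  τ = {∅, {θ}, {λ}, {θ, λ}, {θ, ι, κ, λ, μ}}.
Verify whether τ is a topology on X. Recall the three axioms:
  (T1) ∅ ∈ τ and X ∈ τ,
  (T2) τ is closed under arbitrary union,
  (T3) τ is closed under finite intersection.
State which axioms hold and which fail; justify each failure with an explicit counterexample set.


τ IS a topology on X.

Axiom (T1): ∅ ∈ τ? Yes; X ∈ τ? Yes.
Axiom (T2/T3): check pairwise unions and intersections of members of τ.
All pairwise intersections and unions checked — each lies in τ. Therefore τ satisfies (T1), (T2), (T3): it IS a topology on X.


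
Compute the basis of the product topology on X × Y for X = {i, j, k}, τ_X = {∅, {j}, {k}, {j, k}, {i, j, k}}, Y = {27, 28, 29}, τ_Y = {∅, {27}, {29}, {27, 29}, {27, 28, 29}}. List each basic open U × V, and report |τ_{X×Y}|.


Basis B = {∅ × ∅, {j} × {27}, {j} × {29}, {k} × {27}, {k} × {29}, {j} × {27, 29}, {j, k} × {27}, {j, k} × {29}, {k} × {27, 29}, {i, j, k} × {27}, {i, j, k} × {29}, {j} × {27, 28, 29}, {k} × {27, 28, 29}, {j, k} × {27, 29}, {i, j, k} × {27, 29}, {j, k} × {27, 28, 29}, {i, j, k} × {27, 28, 29}}; |τ_{X×Y}| = 48.

Enumerate products U × V with U ∈ τ_X, V ∈ τ_Y (deduplicated):
  ∅ × ∅ = {} (∅)
  {j} × {27} = {(j,27)}
  {j} × {29} = {(j,29)}
  {k} × {27} = {(k,27)}
  {k} × {29} = {(k,29)}
  {j} × {27, 29} = {(j,27), (j,29)}
  {j, k} × {27} = {(j,27), (k,27)}
  {j, k} × {29} = {(j,29), (k,29)}
  {k} × {27, 29} = {(k,27), (k,29)}
  {i, j, k} × {27} = {(i,27), (j,27), (k,27)}
  {i, j, k} × {29} = {(i,29), (j,29), (k,29)}
  {j} × {27, 28, 29} = {(j,27), (j,28), (j,29)}
  {k} × {27, 28, 29} = {(k,27), (k,28), (k,29)}
  {j, k} × {27, 29} = {(j,27), (j,29), (k,27), (k,29)}
  {i, j, k} × {27, 29} = {(i,27), (i,29), (j,27), (j,29), (k,27), (k,29)}
  {j, k} × {27, 28, 29} = {(j,27), (j,28), (j,29), (k,27), (k,28), (k,29)}
  {i, j, k} × {27, 28, 29} = {(i,27), (i,28), (i,29), (j,27), (j,28), (j,29), (k,27), (k,28), (k,29)}
These 17 distinct sets form the basis B.
Close under arbitrary unions to get τ_{X×Y}; counting gives |τ_{X×Y}| = 48.


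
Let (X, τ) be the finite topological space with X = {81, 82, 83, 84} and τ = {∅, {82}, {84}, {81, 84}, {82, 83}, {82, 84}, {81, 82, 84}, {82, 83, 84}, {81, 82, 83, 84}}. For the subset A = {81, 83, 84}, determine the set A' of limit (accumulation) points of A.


A' = {81}

For each x ∈ X, list the open sets U ∈ τ with x ∈ U, then check whether U ∩ (A ∖ {x}) ≠ ∅ for every such U.
  x = 81: opens ∋ x are {81, 84}, {81, 82, 84}, {81, 82, 83, 84}; each meets A ∖ {81}, so x IS a limit point.
  x = 82: open {82} ∋ x has {82} ∩ (A ∖ {82}) = ∅, so x is NOT a limit point.
  x = 83: open {82, 83} ∋ x has {82, 83} ∩ (A ∖ {83}) = ∅, so x is NOT a limit point.
  x = 84: open {84} ∋ x has {84} ∩ (A ∖ {84}) = ∅, so x is NOT a limit point.
Collecting: A' = {81}.


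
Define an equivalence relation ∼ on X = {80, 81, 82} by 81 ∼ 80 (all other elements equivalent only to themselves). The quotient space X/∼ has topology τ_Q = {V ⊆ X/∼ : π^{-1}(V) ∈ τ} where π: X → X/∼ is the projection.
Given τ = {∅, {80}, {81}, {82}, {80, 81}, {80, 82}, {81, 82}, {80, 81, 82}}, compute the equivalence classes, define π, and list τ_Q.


X/∼ = {[80=81], [82]}; |τ_Q| = 4.

Equivalence classes: [80=81], [82].
Quotient map π: X → X/∼ sends 80 ↦ [80=81], 81 ↦ [80=81], 82 ↦ [82].
For each subset V ⊆ X/∼, compute π^{-1}(V) ⊆ X and check whether π^{-1}(V) ∈ τ. V is open in τ_Q iff π^{-1}(V) ∈ τ.
  V = {}: π^{-1}(V) = ∅ ∈ τ ✓.
  V = {[80=81]}: π^{-1}(V) = {80, 81} ∈ τ ✓.
  V = {[82]}: π^{-1}(V) = {82} ∈ τ ✓.
  V = {[80=81], [82]}: π^{-1}(V) = {80, 81, 82} ∈ τ ✓.
Open sets in the quotient: τ_Q = {{}, {[80=81]}, {[82]}, {[80=81], [82]}} (4 elements).


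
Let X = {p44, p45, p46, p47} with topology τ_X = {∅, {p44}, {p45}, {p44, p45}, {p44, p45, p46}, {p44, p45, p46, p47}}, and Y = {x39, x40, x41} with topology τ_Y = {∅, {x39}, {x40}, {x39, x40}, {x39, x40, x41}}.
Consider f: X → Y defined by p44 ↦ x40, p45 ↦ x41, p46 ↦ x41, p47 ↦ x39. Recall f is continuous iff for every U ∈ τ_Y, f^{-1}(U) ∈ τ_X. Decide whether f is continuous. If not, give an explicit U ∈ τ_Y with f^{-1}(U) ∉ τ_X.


f is NOT continuous.

Compute f^{-1}(U) for each U ∈ τ_Y:
  U = ∅: f^{-1}(U) = ∅ ∈ τ_X ✓.
  U = {x39}: f^{-1}(U) = {p47} ∉ τ_X ✗.
  U = {x40}: f^{-1}(U) = {p44} ∈ τ_X ✓.
  U = {x39, x40}: f^{-1}(U) = {p44, p47} ∉ τ_X ✗.
  U = {x39, x40, x41}: f^{-1}(U) = {p44, p45, p46, p47} ∈ τ_X ✓.
Found U = {x39} with f^{-1}(U) = {p47} not in τ_X. Therefore f is NOT continuous.


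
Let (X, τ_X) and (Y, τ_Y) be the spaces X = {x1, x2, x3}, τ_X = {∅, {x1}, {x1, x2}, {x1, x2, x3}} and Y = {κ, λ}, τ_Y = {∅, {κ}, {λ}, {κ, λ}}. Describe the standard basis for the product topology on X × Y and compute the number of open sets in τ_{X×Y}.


Basis B = {∅ × ∅, {x1} × {κ}, {x1} × {λ}, {x1} × {κ, λ}, {x1, x2} × {κ}, {x1, x2} × {λ}, {x1, x2, x3} × {κ}, {x1, x2, x3} × {λ}, {x1, x2} × {κ, λ}, {x1, x2, x3} × {κ, λ}}; |τ_{X×Y}| = 16.

Enumerate products U × V with U ∈ τ_X, V ∈ τ_Y (deduplicated):
  ∅ × ∅ = {} (∅)
  {x1} × {κ} = {(x1,κ)}
  {x1} × {λ} = {(x1,λ)}
  {x1} × {κ, λ} = {(x1,κ), (x1,λ)}
  {x1, x2} × {κ} = {(x1,κ), (x2,κ)}
  {x1, x2} × {λ} = {(x1,λ), (x2,λ)}
  {x1, x2, x3} × {κ} = {(x1,κ), (x2,κ), (x3,κ)}
  {x1, x2, x3} × {λ} = {(x1,λ), (x2,λ), (x3,λ)}
  {x1, x2} × {κ, λ} = {(x1,κ), (x1,λ), (x2,κ), (x2,λ)}
  {x1, x2, x3} × {κ, λ} = {(x1,κ), (x1,λ), (x2,κ), (x2,λ), (x3,κ), (x3,λ)}
These 10 distinct sets form the basis B.
Close under arbitrary unions to get τ_{X×Y}; counting gives |τ_{X×Y}| = 16.


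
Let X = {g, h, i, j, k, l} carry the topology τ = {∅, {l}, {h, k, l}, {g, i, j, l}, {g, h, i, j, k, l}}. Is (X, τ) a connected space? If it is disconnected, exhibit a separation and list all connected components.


(X, τ) is connected.

Find clopen sets (U ∈ τ with X ∖ U ∈ τ):
  U = ∅, X ∖ U = {g, h, i, j, k, l} — both open, so U is clopen.
  U = {g, h, i, j, k, l}, X ∖ U = ∅ — both open, so U is clopen.
Only trivial clopens (∅ and X) exist, so (X, τ) is connected.
Compute connected components by grouping points that agree on all clopens:
  component: {g, h, i, j, k, l}


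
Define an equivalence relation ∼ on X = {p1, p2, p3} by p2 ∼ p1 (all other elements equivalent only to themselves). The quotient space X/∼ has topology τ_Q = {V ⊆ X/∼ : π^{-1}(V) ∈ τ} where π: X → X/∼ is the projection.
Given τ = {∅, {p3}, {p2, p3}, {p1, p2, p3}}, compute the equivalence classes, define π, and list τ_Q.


X/∼ = {[p1=p2], [p3]}; |τ_Q| = 3.

Equivalence classes: [p1=p2], [p3].
Quotient map π: X → X/∼ sends p1 ↦ [p1=p2], p2 ↦ [p1=p2], p3 ↦ [p3].
For each subset V ⊆ X/∼, compute π^{-1}(V) ⊆ X and check whether π^{-1}(V) ∈ τ. V is open in τ_Q iff π^{-1}(V) ∈ τ.
  V = {}: π^{-1}(V) = ∅ ∈ τ ✓.
  V = {[p1=p2]}: π^{-1}(V) = {p1, p2} ∉ τ ✗.
  V = {[p3]}: π^{-1}(V) = {p3} ∈ τ ✓.
  V = {[p1=p2], [p3]}: π^{-1}(V) = {p1, p2, p3} ∈ τ ✓.
Open sets in the quotient: τ_Q = {{}, {[p3]}, {[p1=p2], [p3]}} (3 elements).


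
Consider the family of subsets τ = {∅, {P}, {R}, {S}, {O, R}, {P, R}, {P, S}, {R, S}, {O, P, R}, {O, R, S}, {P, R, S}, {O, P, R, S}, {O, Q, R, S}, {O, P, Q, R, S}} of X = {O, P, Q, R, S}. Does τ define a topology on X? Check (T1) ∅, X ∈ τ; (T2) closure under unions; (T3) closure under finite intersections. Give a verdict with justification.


τ IS a topology on X.

Axiom (T1): ∅ ∈ τ? Yes; X ∈ τ? Yes.
Axiom (T2/T3): check pairwise unions and intersections of members of τ.
All pairwise intersections and unions checked — each lies in τ. Therefore τ satisfies (T1), (T2), (T3): it IS a topology on X.


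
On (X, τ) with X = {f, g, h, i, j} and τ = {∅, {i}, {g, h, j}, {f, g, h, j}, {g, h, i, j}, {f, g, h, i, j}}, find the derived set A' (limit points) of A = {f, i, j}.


A' = {f, g, h}

For each x ∈ X, list the open sets U ∈ τ with x ∈ U, then check whether U ∩ (A ∖ {x}) ≠ ∅ for every such U.
  x = f: opens ∋ x are {f, g, h, j}, {f, g, h, i, j}; each meets A ∖ {f}, so x IS a limit point.
  x = g: opens ∋ x are {g, h, j}, {f, g, h, j}, {g, h, i, j}, {f, g, h, i, j}; each meets A ∖ {g}, so x IS a limit point.
  x = h: opens ∋ x are {g, h, j}, {f, g, h, j}, {g, h, i, j}, {f, g, h, i, j}; each meets A ∖ {h}, so x IS a limit point.
  x = i: open {i} ∋ x has {i} ∩ (A ∖ {i}) = ∅, so x is NOT a limit point.
  x = j: open {g, h, j} ∋ x has {g, h, j} ∩ (A ∖ {j}) = ∅, so x is NOT a limit point.
Collecting: A' = {f, g, h}.


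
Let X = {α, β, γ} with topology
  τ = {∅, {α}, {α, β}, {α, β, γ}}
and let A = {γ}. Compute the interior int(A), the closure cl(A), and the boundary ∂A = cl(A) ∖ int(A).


int(A) = ∅, cl(A) = {γ}, ∂A = {γ}.

Closed sets in (X, τ) are complements of opens:
  closed(X, τ) = {∅, {γ}, {β, γ}, {α, β, γ}}.
int(A) = ⋃ {U ∈ τ : U ⊆ A}. Opens contained in A: ∅.
Taking the union of these: int(A) = ∅.
cl(A) = ⋂ {C closed : A ⊆ C}. Closed sets containing A: {γ}, {β, γ}, {α, β, γ}.
Intersecting these: cl(A) = {γ}.
∂A = cl(A) ∖ int(A) = {γ} ∖ ∅ = {γ}.


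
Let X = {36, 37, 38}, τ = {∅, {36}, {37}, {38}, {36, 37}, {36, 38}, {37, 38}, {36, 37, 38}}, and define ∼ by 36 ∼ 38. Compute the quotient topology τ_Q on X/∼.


X/∼ = {[36=38], [37]}; |τ_Q| = 4.

Equivalence classes: [36=38], [37].
Quotient map π: X → X/∼ sends 36 ↦ [36=38], 37 ↦ [37], 38 ↦ [36=38].
For each subset V ⊆ X/∼, compute π^{-1}(V) ⊆ X and check whether π^{-1}(V) ∈ τ. V is open in τ_Q iff π^{-1}(V) ∈ τ.
  V = {}: π^{-1}(V) = ∅ ∈ τ ✓.
  V = {[36=38]}: π^{-1}(V) = {36, 38} ∈ τ ✓.
  V = {[37]}: π^{-1}(V) = {37} ∈ τ ✓.
  V = {[36=38], [37]}: π^{-1}(V) = {36, 37, 38} ∈ τ ✓.
Open sets in the quotient: τ_Q = {{}, {[36=38]}, {[37]}, {[36=38], [37]}} (4 elements).


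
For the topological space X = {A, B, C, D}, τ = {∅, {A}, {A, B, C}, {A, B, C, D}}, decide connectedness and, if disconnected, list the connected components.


(X, τ) is connected.

Find clopen sets (U ∈ τ with X ∖ U ∈ τ):
  U = ∅, X ∖ U = {A, B, C, D} — both open, so U is clopen.
  U = {A, B, C, D}, X ∖ U = ∅ — both open, so U is clopen.
Only trivial clopens (∅ and X) exist, so (X, τ) is connected.
Compute connected components by grouping points that agree on all clopens:
  component: {A, B, C, D}


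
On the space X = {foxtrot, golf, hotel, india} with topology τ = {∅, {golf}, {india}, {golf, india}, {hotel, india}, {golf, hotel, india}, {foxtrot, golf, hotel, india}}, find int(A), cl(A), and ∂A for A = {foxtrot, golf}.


int(A) = {golf}, cl(A) = {foxtrot, golf}, ∂A = {foxtrot}.

Closed sets in (X, τ) are complements of opens:
  closed(X, τ) = {∅, {foxtrot}, {foxtrot, golf}, {foxtrot, hotel}, {foxtrot, golf, hotel}, {foxtrot, hotel, india}, {foxtrot, golf, hotel, india}}.
int(A) = ⋃ {U ∈ τ : U ⊆ A}. Opens contained in A: ∅, {golf}.
Taking the union of these: int(A) = {golf}.
cl(A) = ⋂ {C closed : A ⊆ C}. Closed sets containing A: {foxtrot, golf}, {foxtrot, golf, hotel}, {foxtrot, golf, hotel, india}.
Intersecting these: cl(A) = {foxtrot, golf}.
∂A = cl(A) ∖ int(A) = {foxtrot, golf} ∖ {golf} = {foxtrot}.


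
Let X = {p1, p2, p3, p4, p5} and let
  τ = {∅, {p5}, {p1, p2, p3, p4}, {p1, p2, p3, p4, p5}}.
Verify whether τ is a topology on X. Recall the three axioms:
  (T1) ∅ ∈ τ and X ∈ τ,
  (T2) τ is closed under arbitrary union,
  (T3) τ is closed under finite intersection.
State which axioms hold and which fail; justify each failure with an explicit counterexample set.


τ IS a topology on X.

Axiom (T1): ∅ ∈ τ? Yes; X ∈ τ? Yes.
Axiom (T2/T3): check pairwise unions and intersections of members of τ.
All pairwise intersections and unions checked — each lies in τ. Therefore τ satisfies (T1), (T2), (T3): it IS a topology on X.


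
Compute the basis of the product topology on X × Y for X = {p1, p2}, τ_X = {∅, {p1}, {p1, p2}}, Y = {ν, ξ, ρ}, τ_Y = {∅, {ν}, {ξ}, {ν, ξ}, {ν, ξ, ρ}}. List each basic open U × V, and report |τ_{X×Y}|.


Basis B = {∅ × ∅, {p1} × {ν}, {p1} × {ξ}, {p1} × {ν, ξ}, {p1, p2} × {ν}, {p1, p2} × {ξ}, {p1} × {ν, ξ, ρ}, {p1, p2} × {ν, ξ}, {p1, p2} × {ν, ξ, ρ}}; |τ_{X×Y}| = 14.

Enumerate products U × V with U ∈ τ_X, V ∈ τ_Y (deduplicated):
  ∅ × ∅ = {} (∅)
  {p1} × {ν} = {(p1,ν)}
  {p1} × {ξ} = {(p1,ξ)}
  {p1} × {ν, ξ} = {(p1,ν), (p1,ξ)}
  {p1, p2} × {ν} = {(p1,ν), (p2,ν)}
  {p1, p2} × {ξ} = {(p1,ξ), (p2,ξ)}
  {p1} × {ν, ξ, ρ} = {(p1,ν), (p1,ξ), (p1,ρ)}
  {p1, p2} × {ν, ξ} = {(p1,ν), (p1,ξ), (p2,ν), (p2,ξ)}
  {p1, p2} × {ν, ξ, ρ} = {(p1,ν), (p1,ξ), (p1,ρ), (p2,ν), (p2,ξ), (p2,ρ)}
These 9 distinct sets form the basis B.
Close under arbitrary unions to get τ_{X×Y}; counting gives |τ_{X×Y}| = 14.


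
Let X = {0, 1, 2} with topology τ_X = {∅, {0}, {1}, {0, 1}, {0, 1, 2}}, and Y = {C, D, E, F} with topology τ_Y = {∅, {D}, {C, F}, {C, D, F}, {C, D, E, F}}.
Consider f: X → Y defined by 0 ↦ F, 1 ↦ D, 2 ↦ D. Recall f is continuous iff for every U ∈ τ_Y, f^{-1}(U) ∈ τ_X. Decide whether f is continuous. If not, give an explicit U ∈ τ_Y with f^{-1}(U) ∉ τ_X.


f is NOT continuous.

Compute f^{-1}(U) for each U ∈ τ_Y:
  U = ∅: f^{-1}(U) = ∅ ∈ τ_X ✓.
  U = {D}: f^{-1}(U) = {1, 2} ∉ τ_X ✗.
  U = {C, F}: f^{-1}(U) = {0} ∈ τ_X ✓.
  U = {C, D, F}: f^{-1}(U) = {0, 1, 2} ∈ τ_X ✓.
  U = {C, D, E, F}: f^{-1}(U) = {0, 1, 2} ∈ τ_X ✓.
Found U = {D} with f^{-1}(U) = {1, 2} not in τ_X. Therefore f is NOT continuous.


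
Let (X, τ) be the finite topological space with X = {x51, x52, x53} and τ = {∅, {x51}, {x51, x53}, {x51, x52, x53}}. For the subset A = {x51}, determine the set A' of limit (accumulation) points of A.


A' = {x52, x53}

For each x ∈ X, list the open sets U ∈ τ with x ∈ U, then check whether U ∩ (A ∖ {x}) ≠ ∅ for every such U.
  x = x51: open {x51} ∋ x has {x51} ∩ (A ∖ {x51}) = ∅, so x is NOT a limit point.
  x = x52: opens ∋ x are {x51, x52, x53}; each meets A ∖ {x52}, so x IS a limit point.
  x = x53: opens ∋ x are {x51, x53}, {x51, x52, x53}; each meets A ∖ {x53}, so x IS a limit point.
Collecting: A' = {x52, x53}.


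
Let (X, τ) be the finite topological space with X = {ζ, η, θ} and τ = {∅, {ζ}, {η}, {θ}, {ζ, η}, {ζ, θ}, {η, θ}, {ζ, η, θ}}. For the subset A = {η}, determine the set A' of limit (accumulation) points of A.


A' = ∅

For each x ∈ X, list the open sets U ∈ τ with x ∈ U, then check whether U ∩ (A ∖ {x}) ≠ ∅ for every such U.
  x = ζ: open {ζ} ∋ x has {ζ} ∩ (A ∖ {ζ}) = ∅, so x is NOT a limit point.
  x = η: open {η} ∋ x has {η} ∩ (A ∖ {η}) = ∅, so x is NOT a limit point.
  x = θ: open {θ} ∋ x has {θ} ∩ (A ∖ {θ}) = ∅, so x is NOT a limit point.
Collecting: A' = ∅.


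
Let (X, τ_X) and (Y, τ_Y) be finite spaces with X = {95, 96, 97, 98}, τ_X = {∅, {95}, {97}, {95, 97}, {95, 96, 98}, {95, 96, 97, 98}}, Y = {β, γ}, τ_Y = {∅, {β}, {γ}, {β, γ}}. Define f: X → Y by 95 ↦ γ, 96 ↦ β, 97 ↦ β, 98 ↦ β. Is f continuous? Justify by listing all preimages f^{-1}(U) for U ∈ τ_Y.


f is NOT continuous.

Compute f^{-1}(U) for each U ∈ τ_Y:
  U = ∅: f^{-1}(U) = ∅ ∈ τ_X ✓.
  U = {β}: f^{-1}(U) = {96, 97, 98} ∉ τ_X ✗.
  U = {γ}: f^{-1}(U) = {95} ∈ τ_X ✓.
  U = {β, γ}: f^{-1}(U) = {95, 96, 97, 98} ∈ τ_X ✓.
Found U = {β} with f^{-1}(U) = {96, 97, 98} not in τ_X. Therefore f is NOT continuous.


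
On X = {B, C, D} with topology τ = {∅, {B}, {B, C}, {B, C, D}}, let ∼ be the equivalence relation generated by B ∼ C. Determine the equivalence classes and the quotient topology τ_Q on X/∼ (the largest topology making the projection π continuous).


X/∼ = {[B=C], [D]}; |τ_Q| = 3.

Equivalence classes: [B=C], [D].
Quotient map π: X → X/∼ sends B ↦ [B=C], C ↦ [B=C], D ↦ [D].
For each subset V ⊆ X/∼, compute π^{-1}(V) ⊆ X and check whether π^{-1}(V) ∈ τ. V is open in τ_Q iff π^{-1}(V) ∈ τ.
  V = {}: π^{-1}(V) = ∅ ∈ τ ✓.
  V = {[B=C]}: π^{-1}(V) = {B, C} ∈ τ ✓.
  V = {[D]}: π^{-1}(V) = {D} ∉ τ ✗.
  V = {[B=C], [D]}: π^{-1}(V) = {B, C, D} ∈ τ ✓.
Open sets in the quotient: τ_Q = {{}, {[B=C]}, {[B=C], [D]}} (3 elements).


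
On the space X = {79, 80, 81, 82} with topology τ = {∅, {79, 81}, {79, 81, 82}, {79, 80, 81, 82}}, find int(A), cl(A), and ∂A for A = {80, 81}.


int(A) = ∅, cl(A) = {79, 80, 81, 82}, ∂A = {79, 80, 81, 82}.

Closed sets in (X, τ) are complements of opens:
  closed(X, τ) = {∅, {80}, {80, 82}, {79, 80, 81, 82}}.
int(A) = ⋃ {U ∈ τ : U ⊆ A}. Opens contained in A: ∅.
Taking the union of these: int(A) = ∅.
cl(A) = ⋂ {C closed : A ⊆ C}. Closed sets containing A: {79, 80, 81, 82}.
Intersecting these: cl(A) = {79, 80, 81, 82}.
∂A = cl(A) ∖ int(A) = {79, 80, 81, 82} ∖ ∅ = {79, 80, 81, 82}.


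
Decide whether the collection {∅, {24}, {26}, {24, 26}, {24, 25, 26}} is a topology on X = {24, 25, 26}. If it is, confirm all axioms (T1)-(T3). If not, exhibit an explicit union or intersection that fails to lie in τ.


τ IS a topology on X.

Axiom (T1): ∅ ∈ τ? Yes; X ∈ τ? Yes.
Axiom (T2/T3): check pairwise unions and intersections of members of τ.
All pairwise intersections and unions checked — each lies in τ. Therefore τ satisfies (T1), (T2), (T3): it IS a topology on X.


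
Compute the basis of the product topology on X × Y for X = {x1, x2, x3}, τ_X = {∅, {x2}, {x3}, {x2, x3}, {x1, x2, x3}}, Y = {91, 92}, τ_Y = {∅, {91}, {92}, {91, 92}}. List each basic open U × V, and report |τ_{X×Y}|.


Basis B = {∅ × ∅, {x2} × {91}, {x2} × {92}, {x3} × {91}, {x3} × {92}, {x2} × {91, 92}, {x2, x3} × {91}, {x2, x3} × {92}, {x3} × {91, 92}, {x1, x2, x3} × {91}, {x1, x2, x3} × {92}, {x2, x3} × {91, 92}, {x1, x2, x3} × {91, 92}}; |τ_{X×Y}| = 25.

Enumerate products U × V with U ∈ τ_X, V ∈ τ_Y (deduplicated):
  ∅ × ∅ = {} (∅)
  {x2} × {91} = {(x2,91)}
  {x2} × {92} = {(x2,92)}
  {x3} × {91} = {(x3,91)}
  {x3} × {92} = {(x3,92)}
  {x2} × {91, 92} = {(x2,91), (x2,92)}
  {x2, x3} × {91} = {(x2,91), (x3,91)}
  {x2, x3} × {92} = {(x2,92), (x3,92)}
  {x3} × {91, 92} = {(x3,91), (x3,92)}
  {x1, x2, x3} × {91} = {(x1,91), (x2,91), (x3,91)}
  {x1, x2, x3} × {92} = {(x1,92), (x2,92), (x3,92)}
  {x2, x3} × {91, 92} = {(x2,91), (x2,92), (x3,91), (x3,92)}
  {x1, x2, x3} × {91, 92} = {(x1,91), (x1,92), (x2,91), (x2,92), (x3,91), (x3,92)}
These 13 distinct sets form the basis B.
Close under arbitrary unions to get τ_{X×Y}; counting gives |τ_{X×Y}| = 25.


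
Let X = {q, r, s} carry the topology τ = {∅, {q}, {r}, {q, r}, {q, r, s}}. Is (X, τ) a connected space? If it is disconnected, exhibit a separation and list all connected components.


(X, τ) is connected.

Find clopen sets (U ∈ τ with X ∖ U ∈ τ):
  U = ∅, X ∖ U = {q, r, s} — both open, so U is clopen.
  U = {q, r, s}, X ∖ U = ∅ — both open, so U is clopen.
Only trivial clopens (∅ and X) exist, so (X, τ) is connected.
Compute connected components by grouping points that agree on all clopens:
  component: {q, r, s}


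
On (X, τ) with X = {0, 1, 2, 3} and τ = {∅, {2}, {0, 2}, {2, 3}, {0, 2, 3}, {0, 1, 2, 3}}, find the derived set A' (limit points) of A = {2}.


A' = {0, 1, 3}

For each x ∈ X, list the open sets U ∈ τ with x ∈ U, then check whether U ∩ (A ∖ {x}) ≠ ∅ for every such U.
  x = 0: opens ∋ x are {0, 2}, {0, 2, 3}, {0, 1, 2, 3}; each meets A ∖ {0}, so x IS a limit point.
  x = 1: opens ∋ x are {0, 1, 2, 3}; each meets A ∖ {1}, so x IS a limit point.
  x = 2: open {2} ∋ x has {2} ∩ (A ∖ {2}) = ∅, so x is NOT a limit point.
  x = 3: opens ∋ x are {2, 3}, {0, 2, 3}, {0, 1, 2, 3}; each meets A ∖ {3}, so x IS a limit point.
Collecting: A' = {0, 1, 3}.


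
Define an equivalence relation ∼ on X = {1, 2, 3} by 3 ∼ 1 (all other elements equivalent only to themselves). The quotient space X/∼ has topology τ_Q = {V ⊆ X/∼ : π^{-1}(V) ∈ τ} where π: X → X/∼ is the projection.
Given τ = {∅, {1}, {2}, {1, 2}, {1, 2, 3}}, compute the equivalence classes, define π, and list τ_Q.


X/∼ = {[1=3], [2]}; |τ_Q| = 3.

Equivalence classes: [1=3], [2].
Quotient map π: X → X/∼ sends 1 ↦ [1=3], 2 ↦ [2], 3 ↦ [1=3].
For each subset V ⊆ X/∼, compute π^{-1}(V) ⊆ X and check whether π^{-1}(V) ∈ τ. V is open in τ_Q iff π^{-1}(V) ∈ τ.
  V = {}: π^{-1}(V) = ∅ ∈ τ ✓.
  V = {[1=3]}: π^{-1}(V) = {1, 3} ∉ τ ✗.
  V = {[2]}: π^{-1}(V) = {2} ∈ τ ✓.
  V = {[1=3], [2]}: π^{-1}(V) = {1, 2, 3} ∈ τ ✓.
Open sets in the quotient: τ_Q = {{}, {[2]}, {[1=3], [2]}} (3 elements).


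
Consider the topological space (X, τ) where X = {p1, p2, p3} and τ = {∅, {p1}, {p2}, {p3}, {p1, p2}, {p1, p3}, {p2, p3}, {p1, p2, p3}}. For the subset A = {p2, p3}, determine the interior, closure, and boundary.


int(A) = {p2, p3}, cl(A) = {p2, p3}, ∂A = ∅.

Closed sets in (X, τ) are complements of opens:
  closed(X, τ) = {∅, {p1}, {p2}, {p3}, {p1, p2}, {p1, p3}, {p2, p3}, {p1, p2, p3}}.
int(A) = ⋃ {U ∈ τ : U ⊆ A}. Opens contained in A: ∅, {p2}, {p3}, {p2, p3}.
Taking the union of these: int(A) = {p2, p3}.
cl(A) = ⋂ {C closed : A ⊆ C}. Closed sets containing A: {p2, p3}, {p1, p2, p3}.
Intersecting these: cl(A) = {p2, p3}.
∂A = cl(A) ∖ int(A) = {p2, p3} ∖ {p2, p3} = ∅.


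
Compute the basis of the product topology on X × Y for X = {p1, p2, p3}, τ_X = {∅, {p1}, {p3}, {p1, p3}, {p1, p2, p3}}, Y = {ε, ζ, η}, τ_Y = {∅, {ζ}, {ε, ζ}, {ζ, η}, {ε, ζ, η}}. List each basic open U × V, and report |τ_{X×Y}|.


Basis B = {∅ × ∅, {p1} × {ζ}, {p3} × {ζ}, {p1} × {ε, ζ}, {p1} × {ζ, η}, {p1, p3} × {ζ}, {p3} × {ε, ζ}, {p3} × {ζ, η}, {p1} × {ε, ζ, η}, {p1, p2, p3} × {ζ}, {p3} × {ε, ζ, η}, {p1, p3} × {ε, ζ}, {p1, p3} × {ζ, η}, {p1, p3} × {ε, ζ, η}, {p1, p2, p3} × {ε, ζ}, {p1, p2, p3} × {ζ, η}, {p1, p2, p3} × {ε, ζ, η}}; |τ_{X×Y}| = 50.

Enumerate products U × V with U ∈ τ_X, V ∈ τ_Y (deduplicated):
  ∅ × ∅ = {} (∅)
  {p1} × {ζ} = {(p1,ζ)}
  {p3} × {ζ} = {(p3,ζ)}
  {p1} × {ε, ζ} = {(p1,ε), (p1,ζ)}
  {p1} × {ζ, η} = {(p1,ζ), (p1,η)}
  {p1, p3} × {ζ} = {(p1,ζ), (p3,ζ)}
  {p3} × {ε, ζ} = {(p3,ε), (p3,ζ)}
  {p3} × {ζ, η} = {(p3,ζ), (p3,η)}
  {p1} × {ε, ζ, η} = {(p1,ε), (p1,ζ), (p1,η)}
  {p1, p2, p3} × {ζ} = {(p1,ζ), (p2,ζ), (p3,ζ)}
  {p3} × {ε, ζ, η} = {(p3,ε), (p3,ζ), (p3,η)}
  {p1, p3} × {ε, ζ} = {(p1,ε), (p1,ζ), (p3,ε), (p3,ζ)}
  {p1, p3} × {ζ, η} = {(p1,ζ), (p1,η), (p3,ζ), (p3,η)}
  {p1, p3} × {ε, ζ, η} = {(p1,ε), (p1,ζ), (p1,η), (p3,ε), (p3,ζ), (p3,η)}
  {p1, p2, p3} × {ε, ζ} = {(p1,ε), (p1,ζ), (p2,ε), (p2,ζ), (p3,ε), (p3,ζ)}
  {p1, p2, p3} × {ζ, η} = {(p1,ζ), (p1,η), (p2,ζ), (p2,η), (p3,ζ), (p3,η)}
  {p1, p2, p3} × {ε, ζ, η} = {(p1,ε), (p1,ζ), (p1,η), (p2,ε), (p2,ζ), (p2,η), (p3,ε), (p3,ζ), (p3,η)}
These 17 distinct sets form the basis B.
Close under arbitrary unions to get τ_{X×Y}; counting gives |τ_{X×Y}| = 50.


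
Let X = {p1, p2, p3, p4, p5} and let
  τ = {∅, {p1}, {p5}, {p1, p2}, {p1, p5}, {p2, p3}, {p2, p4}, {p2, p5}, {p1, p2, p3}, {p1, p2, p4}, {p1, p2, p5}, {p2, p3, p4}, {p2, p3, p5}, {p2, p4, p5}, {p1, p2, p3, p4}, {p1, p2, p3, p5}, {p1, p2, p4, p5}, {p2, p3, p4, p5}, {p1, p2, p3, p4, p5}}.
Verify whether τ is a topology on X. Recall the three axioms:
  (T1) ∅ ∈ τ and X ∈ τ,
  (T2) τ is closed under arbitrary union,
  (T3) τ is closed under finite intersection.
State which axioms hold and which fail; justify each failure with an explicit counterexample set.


τ is NOT a topology on X.

Axiom (T1): ∅ ∈ τ? Yes; X ∈ τ? Yes.
Axiom (T2/T3): check pairwise unions and intersections of members of τ.
Counterexample for (T3): {p1, p2} ∩ {p2, p3} = {p2} ∉ τ. Therefore τ is NOT a topology.


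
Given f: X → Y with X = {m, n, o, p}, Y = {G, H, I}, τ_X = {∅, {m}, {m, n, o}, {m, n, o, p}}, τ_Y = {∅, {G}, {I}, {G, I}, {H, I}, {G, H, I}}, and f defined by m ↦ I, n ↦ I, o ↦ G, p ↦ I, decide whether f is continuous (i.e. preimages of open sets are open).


f is NOT continuous.

Compute f^{-1}(U) for each U ∈ τ_Y:
  U = ∅: f^{-1}(U) = ∅ ∈ τ_X ✓.
  U = {G}: f^{-1}(U) = {o} ∉ τ_X ✗.
  U = {I}: f^{-1}(U) = {m, n, p} ∉ τ_X ✗.
  U = {G, I}: f^{-1}(U) = {m, n, o, p} ∈ τ_X ✓.
  U = {H, I}: f^{-1}(U) = {m, n, p} ∉ τ_X ✗.
  U = {G, H, I}: f^{-1}(U) = {m, n, o, p} ∈ τ_X ✓.
Found U = {G} with f^{-1}(U) = {o} not in τ_X. Therefore f is NOT continuous.


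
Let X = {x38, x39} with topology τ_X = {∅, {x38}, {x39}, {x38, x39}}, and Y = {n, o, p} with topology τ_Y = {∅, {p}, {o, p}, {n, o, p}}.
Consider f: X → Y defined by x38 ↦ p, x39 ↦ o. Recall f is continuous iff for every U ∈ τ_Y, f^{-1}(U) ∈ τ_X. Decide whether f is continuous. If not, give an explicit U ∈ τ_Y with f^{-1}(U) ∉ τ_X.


f IS continuous.

Compute f^{-1}(U) for each U ∈ τ_Y:
  U = ∅: f^{-1}(U) = ∅ ∈ τ_X ✓.
  U = {p}: f^{-1}(U) = {x38} ∈ τ_X ✓.
  U = {o, p}: f^{-1}(U) = {x38, x39} ∈ τ_X ✓.
  U = {n, o, p}: f^{-1}(U) = {x38, x39} ∈ τ_X ✓.
Every preimage lies in τ_X, so f IS continuous.


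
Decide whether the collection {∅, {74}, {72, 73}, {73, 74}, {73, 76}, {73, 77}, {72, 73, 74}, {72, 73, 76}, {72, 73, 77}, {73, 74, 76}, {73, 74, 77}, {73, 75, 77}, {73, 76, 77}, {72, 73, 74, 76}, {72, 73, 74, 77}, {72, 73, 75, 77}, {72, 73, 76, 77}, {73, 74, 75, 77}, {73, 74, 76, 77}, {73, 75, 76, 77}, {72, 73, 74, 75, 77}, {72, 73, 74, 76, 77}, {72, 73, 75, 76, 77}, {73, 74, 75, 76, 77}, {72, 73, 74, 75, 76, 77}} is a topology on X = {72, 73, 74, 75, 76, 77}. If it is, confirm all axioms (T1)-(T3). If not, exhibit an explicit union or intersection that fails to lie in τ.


τ is NOT a topology on X.

Axiom (T1): ∅ ∈ τ? Yes; X ∈ τ? Yes.
Axiom (T2/T3): check pairwise unions and intersections of members of τ.
Counterexample for (T3): {72, 73} ∩ {73, 74} = {73} ∉ τ. Therefore τ is NOT a topology.


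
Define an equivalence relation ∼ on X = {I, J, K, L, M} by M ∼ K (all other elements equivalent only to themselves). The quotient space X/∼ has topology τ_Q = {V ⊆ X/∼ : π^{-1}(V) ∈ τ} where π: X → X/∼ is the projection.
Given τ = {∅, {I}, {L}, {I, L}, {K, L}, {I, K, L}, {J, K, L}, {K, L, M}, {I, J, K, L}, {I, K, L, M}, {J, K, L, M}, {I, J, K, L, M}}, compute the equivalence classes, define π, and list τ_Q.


X/∼ = {[I], [J], [K=M], [L]}; |τ_Q| = 8.

Equivalence classes: [I], [J], [K=M], [L].
Quotient map π: X → X/∼ sends I ↦ [I], J ↦ [J], K ↦ [K=M], L ↦ [L], M ↦ [K=M].
For each subset V ⊆ X/∼, compute π^{-1}(V) ⊆ X and check whether π^{-1}(V) ∈ τ. V is open in τ_Q iff π^{-1}(V) ∈ τ.
  V = {}: π^{-1}(V) = ∅ ∈ τ ✓.
  V = {[I]}: π^{-1}(V) = {I} ∈ τ ✓.
  V = {[J]}: π^{-1}(V) = {J} ∉ τ ✗.
  V = {[I], [J]}: π^{-1}(V) = {I, J} ∉ τ ✗.
  V = {[K=M]}: π^{-1}(V) = {K, M} ∉ τ ✗.
  V = {[I], [K=M]}: π^{-1}(V) = {I, K, M} ∉ τ ✗.
  V = {[J], [K=M]}: π^{-1}(V) = {J, K, M} ∉ τ ✗.
  V = {[I], [J], [K=M]}: π^{-1}(V) = {I, J, K, M} ∉ τ ✗.
  V = {[L]}: π^{-1}(V) = {L} ∈ τ ✓.
  V = {[I], [L]}: π^{-1}(V) = {I, L} ∈ τ ✓.
  V = {[J], [L]}: π^{-1}(V) = {J, L} ∉ τ ✗.
  V = {[I], [J], [L]}: π^{-1}(V) = {I, J, L} ∉ τ ✗.
  V = {[K=M], [L]}: π^{-1}(V) = {K, L, M} ∈ τ ✓.
  V = {[I], [K=M], [L]}: π^{-1}(V) = {I, K, L, M} ∈ τ ✓.
  V = {[J], [K=M], [L]}: π^{-1}(V) = {J, K, L, M} ∈ τ ✓.
  V = {[I], [J], [K=M], [L]}: π^{-1}(V) = {I, J, K, L, M} ∈ τ ✓.
Open sets in the quotient: τ_Q = {{}, {[I]}, {[L]}, {[I], [L]}, {[K=M], [L]}, {[I], [K=M], [L]}, {[J], [K=M], [L]}, {[I], [J], [K=M], [L]}} (8 elements).


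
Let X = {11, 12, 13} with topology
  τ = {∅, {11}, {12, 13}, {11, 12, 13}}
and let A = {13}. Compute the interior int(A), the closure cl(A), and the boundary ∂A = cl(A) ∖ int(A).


int(A) = ∅, cl(A) = {12, 13}, ∂A = {12, 13}.

Closed sets in (X, τ) are complements of opens:
  closed(X, τ) = {∅, {11}, {12, 13}, {11, 12, 13}}.
int(A) = ⋃ {U ∈ τ : U ⊆ A}. Opens contained in A: ∅.
Taking the union of these: int(A) = ∅.
cl(A) = ⋂ {C closed : A ⊆ C}. Closed sets containing A: {12, 13}, {11, 12, 13}.
Intersecting these: cl(A) = {12, 13}.
∂A = cl(A) ∖ int(A) = {12, 13} ∖ ∅ = {12, 13}.


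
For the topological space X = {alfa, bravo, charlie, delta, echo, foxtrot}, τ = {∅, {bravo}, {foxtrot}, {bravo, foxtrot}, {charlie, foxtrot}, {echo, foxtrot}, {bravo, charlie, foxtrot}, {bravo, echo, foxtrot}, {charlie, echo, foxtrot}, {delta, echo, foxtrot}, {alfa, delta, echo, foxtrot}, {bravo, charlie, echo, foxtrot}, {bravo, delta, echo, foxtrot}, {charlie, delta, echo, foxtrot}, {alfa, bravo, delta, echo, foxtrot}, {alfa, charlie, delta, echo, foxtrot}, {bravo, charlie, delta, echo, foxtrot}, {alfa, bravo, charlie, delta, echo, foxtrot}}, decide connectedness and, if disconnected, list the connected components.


(X, τ) is disconnected; components = [{bravo}, {alfa, charlie, delta, echo, foxtrot}].

Find clopen sets (U ∈ τ with X ∖ U ∈ τ):
  U = ∅, X ∖ U = {alfa, bravo, charlie, delta, echo, foxtrot} — both open, so U is clopen.
  U = {bravo}, X ∖ U = {alfa, charlie, delta, echo, foxtrot} — both open, so U is clopen.
  U = {alfa, charlie, delta, echo, foxtrot}, X ∖ U = {bravo} — both open, so U is clopen.
  U = {alfa, bravo, charlie, delta, echo, foxtrot}, X ∖ U = ∅ — both open, so U is clopen.
Nontrivial clopen(s) exist: e.g. {bravo}. So (X, τ) is disconnected.
Compute connected components by grouping points that agree on all clopens:
  component: {bravo}
  component: {alfa, charlie, delta, echo, foxtrot}


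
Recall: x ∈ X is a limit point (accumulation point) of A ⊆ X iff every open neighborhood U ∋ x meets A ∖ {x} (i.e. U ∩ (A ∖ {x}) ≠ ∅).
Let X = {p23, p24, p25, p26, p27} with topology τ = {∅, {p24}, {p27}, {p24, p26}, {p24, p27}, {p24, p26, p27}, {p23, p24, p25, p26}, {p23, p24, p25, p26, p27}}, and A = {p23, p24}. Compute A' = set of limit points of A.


A' = {p23, p25, p26}

For each x ∈ X, list the open sets U ∈ τ with x ∈ U, then check whether U ∩ (A ∖ {x}) ≠ ∅ for every such U.
  x = p23: opens ∋ x are {p23, p24, p25, p26}, {p23, p24, p25, p26, p27}; each meets A ∖ {p23}, so x IS a limit point.
  x = p24: open {p24} ∋ x has {p24} ∩ (A ∖ {p24}) = ∅, so x is NOT a limit point.
  x = p25: opens ∋ x are {p23, p24, p25, p26}, {p23, p24, p25, p26, p27}; each meets A ∖ {p25}, so x IS a limit point.
  x = p26: opens ∋ x are {p24, p26}, {p24, p26, p27}, {p23, p24, p25, p26}, {p23, p24, p25, p26, p27}; each meets A ∖ {p26}, so x IS a limit point.
  x = p27: open {p27} ∋ x has {p27} ∩ (A ∖ {p27}) = ∅, so x is NOT a limit point.
Collecting: A' = {p23, p25, p26}.


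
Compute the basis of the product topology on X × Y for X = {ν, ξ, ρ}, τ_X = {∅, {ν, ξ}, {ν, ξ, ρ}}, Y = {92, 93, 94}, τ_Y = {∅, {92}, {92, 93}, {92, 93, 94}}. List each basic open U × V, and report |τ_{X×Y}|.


Basis B = {∅ × ∅, {ν, ξ} × {92}, {ν, ξ, ρ} × {92}, {ν, ξ} × {92, 93}, {ν, ξ} × {92, 93, 94}, {ν, ξ, ρ} × {92, 93}, {ν, ξ, ρ} × {92, 93, 94}}; |τ_{X×Y}| = 10.

Enumerate products U × V with U ∈ τ_X, V ∈ τ_Y (deduplicated):
  ∅ × ∅ = {} (∅)
  {ν, ξ} × {92} = {(ν,92), (ξ,92)}
  {ν, ξ, ρ} × {92} = {(ν,92), (ξ,92), (ρ,92)}
  {ν, ξ} × {92, 93} = {(ν,92), (ν,93), (ξ,92), (ξ,93)}
  {ν, ξ} × {92, 93, 94} = {(ν,92), (ν,93), (ν,94), (ξ,92), (ξ,93), (ξ,94)}
  {ν, ξ, ρ} × {92, 93} = {(ν,92), (ν,93), (ξ,92), (ξ,93), (ρ,92), (ρ,93)}
  {ν, ξ, ρ} × {92, 93, 94} = {(ν,92), (ν,93), (ν,94), (ξ,92), (ξ,93), (ξ,94), (ρ,92), (ρ,93), (ρ,94)}
These 7 distinct sets form the basis B.
Close under arbitrary unions to get τ_{X×Y}; counting gives |τ_{X×Y}| = 10.


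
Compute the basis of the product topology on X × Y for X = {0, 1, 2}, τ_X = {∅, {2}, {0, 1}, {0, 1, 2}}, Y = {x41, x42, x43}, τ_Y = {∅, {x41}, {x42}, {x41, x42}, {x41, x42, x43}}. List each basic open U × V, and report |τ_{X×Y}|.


Basis B = {∅ × ∅, {2} × {x41}, {2} × {x42}, {0, 1} × {x41}, {0, 1} × {x42}, {2} × {x41, x42}, {0, 1, 2} × {x41}, {0, 1, 2} × {x42}, {2} × {x41, x42, x43}, {0, 1} × {x41, x42}, {0, 1} × {x41, x42, x43}, {0, 1, 2} × {x41, x42}, {0, 1, 2} × {x41, x42, x43}}; |τ_{X×Y}| = 25.

Enumerate products U × V with U ∈ τ_X, V ∈ τ_Y (deduplicated):
  ∅ × ∅ = {} (∅)
  {2} × {x41} = {(2,x41)}
  {2} × {x42} = {(2,x42)}
  {0, 1} × {x41} = {(0,x41), (1,x41)}
  {0, 1} × {x42} = {(0,x42), (1,x42)}
  {2} × {x41, x42} = {(2,x41), (2,x42)}
  {0, 1, 2} × {x41} = {(0,x41), (1,x41), (2,x41)}
  {0, 1, 2} × {x42} = {(0,x42), (1,x42), (2,x42)}
  {2} × {x41, x42, x43} = {(2,x41), (2,x42), (2,x43)}
  {0, 1} × {x41, x42} = {(0,x41), (0,x42), (1,x41), (1,x42)}
  {0, 1} × {x41, x42, x43} = {(0,x41), (0,x42), (0,x43), (1,x41), (1,x42), (1,x43)}
  {0, 1, 2} × {x41, x42} = {(0,x41), (0,x42), (1,x41), (1,x42), (2,x41), (2,x42)}
  {0, 1, 2} × {x41, x42, x43} = {(0,x41), (0,x42), (0,x43), (1,x41), (1,x42), (1,x43), (2,x41), (2,x42), (2,x43)}
These 13 distinct sets form the basis B.
Close under arbitrary unions to get τ_{X×Y}; counting gives |τ_{X×Y}| = 25.


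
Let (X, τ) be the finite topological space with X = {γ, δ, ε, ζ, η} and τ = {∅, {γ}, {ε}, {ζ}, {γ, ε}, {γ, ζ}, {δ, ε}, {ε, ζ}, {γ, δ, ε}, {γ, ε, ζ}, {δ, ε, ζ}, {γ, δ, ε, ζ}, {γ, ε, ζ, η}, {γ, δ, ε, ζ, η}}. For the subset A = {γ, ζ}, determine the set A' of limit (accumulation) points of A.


A' = {η}

For each x ∈ X, list the open sets U ∈ τ with x ∈ U, then check whether U ∩ (A ∖ {x}) ≠ ∅ for every such U.
  x = γ: open {γ} ∋ x has {γ} ∩ (A ∖ {γ}) = ∅, so x is NOT a limit point.
  x = δ: open {δ, ε} ∋ x has {δ, ε} ∩ (A ∖ {δ}) = ∅, so x is NOT a limit point.
  x = ε: open {ε} ∋ x has {ε} ∩ (A ∖ {ε}) = ∅, so x is NOT a limit point.
  x = ζ: open {ζ} ∋ x has {ζ} ∩ (A ∖ {ζ}) = ∅, so x is NOT a limit point.
  x = η: opens ∋ x are {γ, ε, ζ, η}, {γ, δ, ε, ζ, η}; each meets A ∖ {η}, so x IS a limit point.
Collecting: A' = {η}.
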